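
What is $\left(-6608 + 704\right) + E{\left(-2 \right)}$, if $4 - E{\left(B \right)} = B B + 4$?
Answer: $-5908$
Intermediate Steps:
$E{\left(B \right)} = - B^{2}$ ($E{\left(B \right)} = 4 - \left(B B + 4\right) = 4 - \left(B^{2} + 4\right) = 4 - \left(4 + B^{2}\right) = - B^{2}$)
$\left(-6608 + 704\right) + E{\left(-2 \right)} = \left(-6608 + 704\right) - \left(-2\right)^{2} = -5904 - 4 = -5908$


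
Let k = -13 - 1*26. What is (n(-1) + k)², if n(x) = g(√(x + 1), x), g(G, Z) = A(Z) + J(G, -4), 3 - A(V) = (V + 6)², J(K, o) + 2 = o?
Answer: 4489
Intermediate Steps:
J(K, o) = -2 + o
A(V) = 3 - (6 + V)² (A(V) = 3 - (V + 6)² = 3 - (6 + V)²)
k = -39 (k = -13 - 26 = -39)
g(G, Z) = -3 - (6 + Z)² (g(G, Z) = (3 - (6 + Z)²) + (-2 - 4) = (3 - (6 + Z)²) - 6 = -3 - (6 + Z)²)
n(x) = -3 - (6 + x)²
(n(-1) + k)² = ((-3 - (6 - 1)²) - 39)² = ((-3 - 1*5²) - 39)² = ((-3 - 1*25) - 39)² = ((-3 - 25) - 39)² = (-28 - 39)² = (-67)² = 4489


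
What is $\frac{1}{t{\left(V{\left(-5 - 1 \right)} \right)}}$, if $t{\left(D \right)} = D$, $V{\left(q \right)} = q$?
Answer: $- \frac{1}{6} \approx -0.16667$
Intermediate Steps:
$\frac{1}{t{\left(V{\left(-5 - 1 \right)} \right)}} = \frac{1}{-5 - 1} = \frac{1}{-6} = - \frac{1}{6}$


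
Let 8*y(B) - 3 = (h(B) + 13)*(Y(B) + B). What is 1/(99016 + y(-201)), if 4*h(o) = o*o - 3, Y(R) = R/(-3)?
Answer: -1/70368 ≈ -1.4211e-5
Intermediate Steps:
Y(R) = -R/3 (Y(R) = R*(-1/3) = -R/3)
h(o) = -3/4 + o**2/4 (h(o) = (o*o - 3)/4 = (o**2 - 3)/4 = (-3 + o**2)/4 = -3/4 + o**2/4)
y(B) = 3/8 + B*(49/4 + B**2/4)/12 (y(B) = 3/8 + (((-3/4 + B**2/4) + 13)*(-B/3 + B))/8 = 3/8 + ((49/4 + B**2/4)*(2*B/3))/8 = 3/8 + (2*B*(49/4 + B**2/4)/3)/8 = 3/8 + B*(49/4 + B**2/4)/12)
1/(99016 + y(-201)) = 1/(99016 + (3/8 + (1/48)*(-201)**3 + (49/48)*(-201))) = 1/(99016 + (3/8 + (1/48)*(-8120601) - 3283/16)) = 1/(99016 + (3/8 - 2706867/16 - 3283/16)) = 1/(99016 - 169384) = 1/(-70368) = -1/70368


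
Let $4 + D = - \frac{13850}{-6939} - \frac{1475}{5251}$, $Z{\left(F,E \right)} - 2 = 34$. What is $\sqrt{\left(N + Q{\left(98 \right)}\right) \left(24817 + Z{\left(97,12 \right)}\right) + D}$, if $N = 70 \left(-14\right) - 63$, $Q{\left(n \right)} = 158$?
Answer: $\frac{4 i \sqrt{58255030209982551}}{205857} \approx 4689.9 i$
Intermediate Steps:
$Z{\left(F,E \right)} = 36$ ($Z{\left(F,E \right)} = 2 + 34 = 36$)
$D = - \frac{1411109}{617571}$ ($D = -4 - \left(- \frac{13850}{6939} + \frac{25}{89}\right) = -4 - - \frac{1059175}{617571} = -4 + \left(\frac{13850}{6939} - \frac{25}{89}\right) = -4 + \frac{1059175}{617571} = - \frac{1411109}{617571} \approx -2.2849$)
$N = -1043$ ($N = -980 - 63 = -1043$)
$\sqrt{\left(N + Q{\left(98 \right)}\right) \left(24817 + Z{\left(97,12 \right)}\right) + D} = \sqrt{\left(-1043 + 158\right) \left(24817 + 36\right) - \frac{1411109}{617571}} = \sqrt{\left(-885\right) 24853 - \frac{1411109}{617571}} = \sqrt{-21994905 - \frac{1411109}{617571}} = \sqrt{- \frac{13583416886864}{617571}} = \frac{4 i \sqrt{58255030209982551}}{205857}$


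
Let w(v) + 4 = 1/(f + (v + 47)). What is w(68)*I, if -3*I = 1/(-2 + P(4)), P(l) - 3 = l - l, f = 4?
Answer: 475/357 ≈ 1.3305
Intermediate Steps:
w(v) = -4 + 1/(51 + v) (w(v) = -4 + 1/(4 + (v + 47)) = -4 + 1/(4 + (47 + v)) = -4 + 1/(51 + v))
P(l) = 3 (P(l) = 3 + (l - l) = 3 + 0 = 3)
I = -⅓ (I = -1/(3*(-2 + 3)) = -⅓/1 = -⅓*1 = -⅓ ≈ -0.33333)
w(68)*I = ((-203 - 4*68)/(51 + 68))*(-⅓) = ((-203 - 272)/119)*(-⅓) = ((1/119)*(-475))*(-⅓) = -475/119*(-⅓) = 475/357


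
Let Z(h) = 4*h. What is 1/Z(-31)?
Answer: -1/124 ≈ -0.0080645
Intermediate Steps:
1/Z(-31) = 1/(4*(-31)) = 1/(-124) = -1/124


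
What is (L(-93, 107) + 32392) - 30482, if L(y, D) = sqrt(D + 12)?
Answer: 1910 + sqrt(119) ≈ 1920.9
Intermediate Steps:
L(y, D) = sqrt(12 + D)
(L(-93, 107) + 32392) - 30482 = (sqrt(12 + 107) + 32392) - 30482 = (sqrt(119) + 32392) - 30482 = (32392 + sqrt(119)) - 30482 = 1910 + sqrt(119)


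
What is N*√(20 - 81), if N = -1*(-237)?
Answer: 237*I*√61 ≈ 1851.0*I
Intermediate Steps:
N = 237
N*√(20 - 81) = 237*√(20 - 81) = 237*√(-61) = 237*(I*√61) = 237*I*√61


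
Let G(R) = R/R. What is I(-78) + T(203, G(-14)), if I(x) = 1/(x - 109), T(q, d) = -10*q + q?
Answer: -341650/187 ≈ -1827.0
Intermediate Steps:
G(R) = 1
T(q, d) = -9*q
I(x) = 1/(-109 + x)
I(-78) + T(203, G(-14)) = 1/(-109 - 78) - 9*203 = 1/(-187) - 1827 = -1/187 - 1827 = -341650/187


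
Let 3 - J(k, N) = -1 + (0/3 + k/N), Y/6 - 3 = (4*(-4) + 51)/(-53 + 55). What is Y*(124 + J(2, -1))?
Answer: 15990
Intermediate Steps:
Y = 123 (Y = 18 + 6*((4*(-4) + 51)/(-53 + 55)) = 18 + 6*((-16 + 51)/2) = 18 + 6*(35*(½)) = 18 + 6*(35/2) = 18 + 105 = 123)
J(k, N) = 4 - k/N (J(k, N) = 3 - (-1 + (0/3 + k/N)) = 3 - (-1 + (0*(⅓) + k/N)) = 3 - (-1 + (0 + k/N)) = 3 - (-1 + k/N) = 3 + (1 - k/N) = 4 - k/N)
Y*(124 + J(2, -1)) = 123*(124 + (4 - 1*2/(-1))) = 123*(124 + (4 - 1*2*(-1))) = 123*(124 + (4 + 2)) = 123*(124 + 6) = 123*130 = 15990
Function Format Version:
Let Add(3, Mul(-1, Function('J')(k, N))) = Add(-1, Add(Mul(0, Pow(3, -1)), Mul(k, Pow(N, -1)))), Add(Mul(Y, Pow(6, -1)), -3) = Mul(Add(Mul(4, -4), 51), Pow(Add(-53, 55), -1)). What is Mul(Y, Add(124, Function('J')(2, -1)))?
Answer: 15990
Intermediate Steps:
Y = 123 (Y = Add(18, Mul(6, Mul(Add(Mul(4, -4), 51), Pow(Add(-53, 55), -1)))) = Add(18, Mul(6, Mul(Add(-16, 51), Pow(2, -1)))) = Add(18, Mul(6, Mul(35, Rational(1, 2)))) = Add(18, Mul(6, Rational(35, 2))) = Add(18, 105) = 123)
Function('J')(k, N) = Add(4, Mul(-1, k, Pow(N, -1))) (Function('J')(k, N) = Add(3, Mul(-1, Add(-1, Add(Mul(0, Pow(3, -1)), Mul(k, Pow(N, -1)))))) = Add(3, Mul(-1, Add(-1, Add(Mul(0, Rational(1, 3)), Mul(k, Pow(N, -1)))))) = Add(3, Mul(-1, Add(-1, Add(0, Mul(k, Pow(N, -1)))))) = Add(3, Mul(-1, Add(-1, Mul(k, Pow(N, -1))))) = Add(3, Add(1, Mul(-1, k, Pow(N, -1)))) = Add(4, Mul(-1, k, Pow(N, -1))))
Mul(Y, Add(124, Function('J')(2, -1))) = Mul(123, Add(124, Add(4, Mul(-1, 2, Pow(-1, -1))))) = Mul(123, Add(124, Add(4, Mul(-1, 2, -1)))) = Mul(123, Add(124, Add(4, 2))) = Mul(123, Add(124, 6)) = Mul(123, 130) = 15990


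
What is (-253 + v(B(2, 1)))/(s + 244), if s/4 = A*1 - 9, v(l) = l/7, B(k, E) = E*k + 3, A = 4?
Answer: -883/784 ≈ -1.1263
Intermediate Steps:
B(k, E) = 3 + E*k
v(l) = l/7 (v(l) = l*(⅐) = l/7)
s = -20 (s = 4*(4*1 - 9) = 4*(4 - 9) = 4*(-5) = -20)
(-253 + v(B(2, 1)))/(s + 244) = (-253 + (3 + 1*2)/7)/(-20 + 244) = (-253 + (3 + 2)/7)/224 = (-253 + (⅐)*5)*(1/224) = (-253 + 5/7)*(1/224) = -1766/7*1/224 = -883/784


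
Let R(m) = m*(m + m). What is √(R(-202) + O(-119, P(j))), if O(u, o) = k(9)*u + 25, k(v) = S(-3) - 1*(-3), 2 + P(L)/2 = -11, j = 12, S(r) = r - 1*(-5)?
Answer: √81038 ≈ 284.67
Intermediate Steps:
S(r) = 5 + r (S(r) = r + 5 = 5 + r)
R(m) = 2*m² (R(m) = m*(2*m) = 2*m²)
P(L) = -26 (P(L) = -4 + 2*(-11) = -4 - 22 = -26)
k(v) = 5 (k(v) = (5 - 3) - 1*(-3) = 2 + 3 = 5)
O(u, o) = 25 + 5*u (O(u, o) = 5*u + 25 = 25 + 5*u)
√(R(-202) + O(-119, P(j))) = √(2*(-202)² + (25 + 5*(-119))) = √(2*40804 + (25 - 595)) = √(81608 - 570) = √81038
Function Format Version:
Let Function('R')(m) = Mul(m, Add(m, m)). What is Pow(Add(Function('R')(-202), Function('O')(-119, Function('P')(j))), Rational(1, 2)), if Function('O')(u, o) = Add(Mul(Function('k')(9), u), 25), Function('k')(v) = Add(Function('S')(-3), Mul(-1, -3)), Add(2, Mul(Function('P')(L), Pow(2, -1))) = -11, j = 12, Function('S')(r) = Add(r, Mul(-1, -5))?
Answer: Pow(81038, Rational(1, 2)) ≈ 284.67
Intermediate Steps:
Function('S')(r) = Add(5, r) (Function('S')(r) = Add(r, 5) = Add(5, r))
Function('R')(m) = Mul(2, Pow(m, 2)) (Function('R')(m) = Mul(m, Mul(2, m)) = Mul(2, Pow(m, 2)))
Function('P')(L) = -26 (Function('P')(L) = Add(-4, Mul(2, -11)) = Add(-4, -22) = -26)
Function('k')(v) = 5 (Function('k')(v) = Add(Add(5, -3), Mul(-1, -3)) = Add(2, 3) = 5)
Function('O')(u, o) = Add(25, Mul(5, u)) (Function('O')(u, o) = Add(Mul(5, u), 25) = Add(25, Mul(5, u)))
Pow(Add(Function('R')(-202), Function('O')(-119, Function('P')(j))), Rational(1, 2)) = Pow(Add(Mul(2, Pow(-202, 2)), Add(25, Mul(5, -119))), Rational(1, 2)) = Pow(Add(Mul(2, 40804), Add(25, -595)), Rational(1, 2)) = Pow(Add(81608, -570), Rational(1, 2)) = Pow(81038, Rational(1, 2))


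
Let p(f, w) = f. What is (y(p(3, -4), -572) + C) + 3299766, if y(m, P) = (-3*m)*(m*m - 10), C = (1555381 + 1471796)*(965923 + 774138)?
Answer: 5267475937572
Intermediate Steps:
C = 5267472637797 (C = 3027177*1740061 = 5267472637797)
y(m, P) = -3*m*(-10 + m²) (y(m, P) = (-3*m)*(m² - 10) = (-3*m)*(-10 + m²) = -3*m*(-10 + m²))
(y(p(3, -4), -572) + C) + 3299766 = (3*3*(10 - 1*3²) + 5267472637797) + 3299766 = (3*3*(10 - 1*9) + 5267472637797) + 3299766 = (3*3*(10 - 9) + 5267472637797) + 3299766 = (3*3*1 + 5267472637797) + 3299766 = (9 + 5267472637797) + 3299766 = 5267472637806 + 3299766 = 5267475937572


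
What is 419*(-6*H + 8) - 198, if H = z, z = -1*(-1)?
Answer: 640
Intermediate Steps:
z = 1
H = 1
419*(-6*H + 8) - 198 = 419*(-6*1 + 8) - 198 = 419*(-6 + 8) - 198 = 419*2 - 198 = 838 - 198 = 640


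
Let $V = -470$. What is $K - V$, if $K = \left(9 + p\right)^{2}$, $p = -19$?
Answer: $570$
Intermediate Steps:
$K = 100$ ($K = \left(9 - 19\right)^{2} = \left(-10\right)^{2} = 100$)
$K - V = 100 - -470 = 100 + 470 = 570$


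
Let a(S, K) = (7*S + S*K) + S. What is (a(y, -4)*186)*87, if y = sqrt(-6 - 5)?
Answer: 64728*I*sqrt(11) ≈ 2.1468e+5*I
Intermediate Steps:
y = I*sqrt(11) (y = sqrt(-11) = I*sqrt(11) ≈ 3.3166*I)
a(S, K) = 8*S + K*S (a(S, K) = (7*S + K*S) + S = 8*S + K*S)
(a(y, -4)*186)*87 = (((I*sqrt(11))*(8 - 4))*186)*87 = (((I*sqrt(11))*4)*186)*87 = ((4*I*sqrt(11))*186)*87 = (744*I*sqrt(11))*87 = 64728*I*sqrt(11)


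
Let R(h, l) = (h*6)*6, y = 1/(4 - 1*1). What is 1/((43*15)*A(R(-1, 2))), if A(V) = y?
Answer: 1/215 ≈ 0.0046512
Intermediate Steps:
y = ⅓ (y = 1/(4 - 1) = 1/3 = 1*(⅓) = ⅓ ≈ 0.33333)
R(h, l) = 36*h (R(h, l) = (6*h)*6 = 36*h)
A(V) = ⅓
1/((43*15)*A(R(-1, 2))) = 1/((43*15)*(⅓)) = 1/(645*(⅓)) = 1/215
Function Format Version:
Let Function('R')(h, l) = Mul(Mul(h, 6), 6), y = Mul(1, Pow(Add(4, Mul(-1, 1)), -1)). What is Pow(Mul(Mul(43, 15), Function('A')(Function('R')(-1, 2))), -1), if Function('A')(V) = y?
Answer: Rational(1, 215) ≈ 0.0046512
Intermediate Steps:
y = Rational(1, 3) (y = Mul(1, Pow(Add(4, -1), -1)) = Mul(1, Pow(3, -1)) = Mul(1, Rational(1, 3)) = Rational(1, 3) ≈ 0.33333)
Function('R')(h, l) = Mul(36, h) (Function('R')(h, l) = Mul(Mul(6, h), 6) = Mul(36, h))
Function('A')(V) = Rational(1, 3)
Pow(Mul(Mul(43, 15), Function('A')(Function('R')(-1, 2))), -1) = Pow(Mul(Mul(43, 15), Rational(1, 3)), -1) = Pow(Mul(645, Rational(1, 3)), -1) = Pow(215, -1) = Rational(1, 215)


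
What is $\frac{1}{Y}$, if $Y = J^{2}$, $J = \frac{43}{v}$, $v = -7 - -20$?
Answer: $\frac{169}{1849} \approx 0.091401$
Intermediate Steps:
$v = 13$ ($v = -7 + 20 = 13$)
$J = \frac{43}{13} \approx 3.3077$
$Y = \frac{1849}{169}$ ($Y = \left(\frac{43}{13}\right)^{2} = \frac{1849}{169} \approx 10.941$)
$\frac{1}{Y} = \frac{1}{\frac{1849}{169}} = \frac{169}{1849}$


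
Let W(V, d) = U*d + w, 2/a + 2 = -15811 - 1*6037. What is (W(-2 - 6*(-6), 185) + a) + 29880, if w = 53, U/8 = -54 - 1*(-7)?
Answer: -432924976/10925 ≈ -39627.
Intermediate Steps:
a = -1/10925 (a = 2/(-2 + (-15811 - 1*6037)) = 2/(-2 + (-15811 - 6037)) = 2/(-2 - 21848) = 2/(-21850) = 2*(-1/21850) = -1/10925 ≈ -9.1533e-5)
U = -376 (U = 8*(-54 - 1*(-7)) = 8*(-54 + 7) = 8*(-47) = -376)
W(V, d) = 53 - 376*d (W(V, d) = -376*d + 53 = 53 - 376*d)
(W(-2 - 6*(-6), 185) + a) + 29880 = ((53 - 376*185) - 1/10925) + 29880 = ((53 - 69560) - 1/10925) + 29880 = (-69507 - 1/10925) + 29880 = -759363976/10925 + 29880 = -432924976/10925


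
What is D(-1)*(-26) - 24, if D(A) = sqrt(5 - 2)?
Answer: -24 - 26*sqrt(3) ≈ -69.033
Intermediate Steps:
D(A) = sqrt(3)
D(-1)*(-26) - 24 = sqrt(3)*(-26) - 24 = -26*sqrt(3) - 24 = -24 - 26*sqrt(3)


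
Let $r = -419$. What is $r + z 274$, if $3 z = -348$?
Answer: $-32203$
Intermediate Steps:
$z = -116$ ($z = \frac{1}{3} \left(-348\right) = -116$)
$r + z 274 = -419 - 31784 = -32203$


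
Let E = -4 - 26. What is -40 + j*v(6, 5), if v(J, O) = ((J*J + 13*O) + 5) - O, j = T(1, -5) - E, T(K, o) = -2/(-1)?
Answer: 3192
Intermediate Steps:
T(K, o) = 2 (T(K, o) = -2*(-1) = 2)
E = -30
j = 32 (j = 2 - 1*(-30) = 2 + 30 = 32)
v(J, O) = 5 + J**2 + 12*O (v(J, O) = ((J**2 + 13*O) + 5) - O = (5 + J**2 + 13*O) - O = 5 + J**2 + 12*O)
-40 + j*v(6, 5) = -40 + 32*(5 + 6**2 + 12*5) = -40 + 32*(5 + 36 + 60) = -40 + 32*101 = -40 + 3232 = 3192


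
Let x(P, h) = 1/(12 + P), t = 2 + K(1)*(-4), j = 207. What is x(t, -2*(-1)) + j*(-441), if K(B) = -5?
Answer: -3103757/34 ≈ -91287.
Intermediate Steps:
t = 22 (t = 2 - 5*(-4) = 2 + 20 = 22)
x(t, -2*(-1)) + j*(-441) = 1/(12 + 22) + 207*(-441) = 1/34 - 91287 = -3103757/34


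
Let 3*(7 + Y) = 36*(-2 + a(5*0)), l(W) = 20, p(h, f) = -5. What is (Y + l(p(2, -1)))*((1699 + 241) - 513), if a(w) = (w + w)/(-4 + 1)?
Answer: -15697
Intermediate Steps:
a(w) = -2*w/3 (a(w) = (2*w)/(-3) = (2*w)*(-1/3) = -2*w/3)
Y = -31 (Y = -7 + (36*(-2 - 10*0/3))/3 = -7 + (36*(-2 - 2/3*0))/3 = -7 + (36*(-2 + 0))/3 = -7 + (36*(-2))/3 = -7 + (1/3)*(-72) = -7 - 24 = -31)
(Y + l(p(2, -1)))*((1699 + 241) - 513) = (-31 + 20)*((1699 + 241) - 513) = -11*(1940 - 513) = -11*1427 = -15697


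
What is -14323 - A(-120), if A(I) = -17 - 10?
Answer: -14296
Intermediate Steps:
A(I) = -27
-14323 - A(-120) = -14323 - 1*(-27) = -14323 + 27 = -14296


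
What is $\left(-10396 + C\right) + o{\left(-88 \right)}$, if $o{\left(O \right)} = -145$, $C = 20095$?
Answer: $9554$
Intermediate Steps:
$\left(-10396 + C\right) + o{\left(-88 \right)} = \left(-10396 + 20095\right) - 145 = 9699 - 145 = 9554$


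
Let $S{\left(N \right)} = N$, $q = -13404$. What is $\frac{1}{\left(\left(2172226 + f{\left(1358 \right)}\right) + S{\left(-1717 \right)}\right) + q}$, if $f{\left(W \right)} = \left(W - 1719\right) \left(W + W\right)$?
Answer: $\frac{1}{1176629} \approx 8.4989 \cdot 10^{-7}$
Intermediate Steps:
$f{\left(W \right)} = 2 W \left(-1719 + W\right)$ ($f{\left(W \right)} = \left(-1719 + W\right) 2 W = 2 W \left(-1719 + W\right)$)
$\frac{1}{\left(\left(2172226 + f{\left(1358 \right)}\right) + S{\left(-1717 \right)}\right) + q} = \frac{1}{\left(\left(2172226 + 2 \cdot 1358 \left(-1719 + 1358\right)\right) - 1717\right) - 13404} = \frac{1}{\left(\left(2172226 + 2 \cdot 1358 \left(-361\right)\right) - 1717\right) - 13404} = \frac{1}{\left(\left(2172226 - 980476\right) - 1717\right) - 13404} = \frac{1}{\left(1191750 - 1717\right) - 13404} = \frac{1}{1190033 - 13404} = \frac{1}{1176629}$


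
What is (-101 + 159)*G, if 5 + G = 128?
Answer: 7134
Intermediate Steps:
G = 123 (G = -5 + 128 = 123)
(-101 + 159)*G = (-101 + 159)*123 = 58*123 = 7134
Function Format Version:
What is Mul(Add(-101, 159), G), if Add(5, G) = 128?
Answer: 7134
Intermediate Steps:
G = 123 (G = Add(-5, 128) = 123)
Mul(Add(-101, 159), G) = Mul(Add(-101, 159), 123) = Mul(58, 123) = 7134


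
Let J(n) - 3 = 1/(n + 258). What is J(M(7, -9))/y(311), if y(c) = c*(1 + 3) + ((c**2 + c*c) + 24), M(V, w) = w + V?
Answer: 769/49845760 ≈ 1.5428e-5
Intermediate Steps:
M(V, w) = V + w
J(n) = 3 + 1/(258 + n) (J(n) = 3 + 1/(n + 258) = 3 + 1/(258 + n))
y(c) = 24 + 2*c**2 + 4*c (y(c) = c*4 + ((c**2 + c**2) + 24) = 4*c + (2*c**2 + 24) = 4*c + (24 + 2*c**2) = 24 + 2*c**2 + 4*c)
J(M(7, -9))/y(311) = ((775 + 3*(7 - 9))/(258 + (7 - 9)))/(24 + 2*311**2 + 4*311) = ((775 + 3*(-2))/(258 - 2))/(24 + 2*96721 + 1244) = ((775 - 6)/256)/(24 + 193442 + 1244) = ((1/256)*769)/194710 = (769/256)*(1/194710) = 769/49845760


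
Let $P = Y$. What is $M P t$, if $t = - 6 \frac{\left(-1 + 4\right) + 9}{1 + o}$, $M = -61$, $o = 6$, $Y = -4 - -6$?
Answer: $\frac{8784}{7} \approx 1254.9$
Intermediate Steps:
$Y = 2$ ($Y = -4 + 6 = 2$)
$P = 2$
$t = - \frac{72}{7}$ ($t = - 6 \frac{\left(-1 + 4\right) + 9}{1 + 6} = - 6 \frac{3 + 9}{7} = - 6 \cdot 12 \cdot \frac{1}{7} = \left(-6\right) \frac{12}{7} = - \frac{72}{7} \approx -10.286$)
$M P t = \left(-61\right) 2 \left(- \frac{72}{7}\right) = \left(-122\right) \left(- \frac{72}{7}\right) = \frac{8784}{7}$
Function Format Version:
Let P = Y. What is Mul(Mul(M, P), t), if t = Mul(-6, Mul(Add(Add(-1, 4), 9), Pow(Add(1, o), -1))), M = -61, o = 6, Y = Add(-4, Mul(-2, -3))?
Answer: Rational(8784, 7) ≈ 1254.9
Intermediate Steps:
Y = 2 (Y = Add(-4, 6) = 2)
P = 2
t = Rational(-72, 7) (t = Mul(-6, Mul(Add(Add(-1, 4), 9), Pow(Add(1, 6), -1))) = Mul(-6, Mul(Add(3, 9), Pow(7, -1))) = Mul(-6, Mul(12, Rational(1, 7))) = Mul(-6, Rational(12, 7)) = Rational(-72, 7) ≈ -10.286)
Mul(Mul(M, P), t) = Mul(Mul(-61, 2), Rational(-72, 7)) = Mul(-122, Rational(-72, 7)) = Rational(8784, 7)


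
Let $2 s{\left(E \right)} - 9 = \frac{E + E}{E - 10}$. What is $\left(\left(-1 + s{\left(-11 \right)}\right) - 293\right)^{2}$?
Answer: $\frac{147306769}{1764} \approx 83507.0$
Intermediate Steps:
$s{\left(E \right)} = \frac{9}{2} + \frac{E}{-10 + E}$ ($s{\left(E \right)} = \frac{9}{2} + \frac{\left(E + E\right) \frac{1}{E - 10}}{2} = \frac{9}{2} + \frac{2 E \frac{1}{-10 + E}}{2} = \frac{9}{2} + \frac{E}{-10 + E}$)
$\left(\left(-1 + s{\left(-11 \right)}\right) - 293\right)^{2} = \left(\left(-1 + \frac{-90 + 11 \left(-11\right)}{2 \left(-10 - 11\right)}\right) - 293\right)^{2} = \left(\left(-1 + \frac{-90 - 121}{2 \left(-21\right)}\right) - 293\right)^{2} = \left(\left(-1 + \frac{1}{2} \left(- \frac{1}{21}\right) \left(-211\right)\right) - 293\right)^{2} = \left(\left(-1 + \frac{211}{42}\right) - 293\right)^{2} = \left(\frac{169}{42} - 293\right)^{2} = \left(- \frac{12137}{42}\right)^{2} = \frac{147306769}{1764}$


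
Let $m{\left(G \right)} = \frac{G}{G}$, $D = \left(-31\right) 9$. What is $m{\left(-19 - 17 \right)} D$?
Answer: $-279$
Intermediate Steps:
$D = -279$
$m{\left(G \right)} = 1$
$m{\left(-19 - 17 \right)} D = 1 \left(-279\right) = -279$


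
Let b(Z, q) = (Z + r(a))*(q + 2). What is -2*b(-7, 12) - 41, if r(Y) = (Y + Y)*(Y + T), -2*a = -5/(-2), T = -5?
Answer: -565/2 ≈ -282.50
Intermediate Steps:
a = -5/4 (a = -(-5)/(2*(-2)) = -(-5)*(-1)/(2*2) = -1/2*5/2 = -5/4 ≈ -1.2500)
r(Y) = 2*Y*(-5 + Y) (r(Y) = (Y + Y)*(Y - 5) = (2*Y)*(-5 + Y) = 2*Y*(-5 + Y))
b(Z, q) = (2 + q)*(125/8 + Z) (b(Z, q) = (Z + 2*(-5/4)*(-5 - 5/4))*(q + 2) = (Z + 2*(-5/4)*(-25/4))*(2 + q) = (Z + 125/8)*(2 + q) = (125/8 + Z)*(2 + q) = (2 + q)*(125/8 + Z))
-2*b(-7, 12) - 41 = -2*(125/4 + 2*(-7) + (125/8)*12 - 7*12) - 41 = -2*(125/4 - 14 + 375/2 - 84) - 41 = -2*483/4 - 41 = -483/2 - 41 = -565/2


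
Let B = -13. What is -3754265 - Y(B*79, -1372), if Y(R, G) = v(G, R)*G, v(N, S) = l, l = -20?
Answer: -3781705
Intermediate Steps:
v(N, S) = -20
Y(R, G) = -20*G
-3754265 - Y(B*79, -1372) = -3754265 - (-20)*(-1372) = -3754265 - 1*27440 = -3754265 - 27440 = -3781705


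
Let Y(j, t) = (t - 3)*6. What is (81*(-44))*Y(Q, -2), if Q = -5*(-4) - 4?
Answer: 106920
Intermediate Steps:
Q = 16 (Q = 20 - 4 = 16)
Y(j, t) = -18 + 6*t (Y(j, t) = (-3 + t)*6 = -18 + 6*t)
(81*(-44))*Y(Q, -2) = (81*(-44))*(-18 + 6*(-2)) = -3564*(-18 - 12) = -3564*(-30) = 106920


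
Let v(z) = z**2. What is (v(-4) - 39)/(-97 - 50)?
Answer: 23/147 ≈ 0.15646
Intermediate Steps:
(v(-4) - 39)/(-97 - 50) = ((-4)**2 - 39)/(-97 - 50) = (16 - 39)/(-147) = -23*(-1/147) = 23/147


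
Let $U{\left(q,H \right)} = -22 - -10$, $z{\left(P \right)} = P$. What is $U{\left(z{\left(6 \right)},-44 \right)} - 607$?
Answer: $-619$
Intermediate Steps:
$U{\left(q,H \right)} = -12$ ($U{\left(q,H \right)} = -22 + 10 = -12$)
$U{\left(z{\left(6 \right)},-44 \right)} - 607 = -12 - 607 = -619$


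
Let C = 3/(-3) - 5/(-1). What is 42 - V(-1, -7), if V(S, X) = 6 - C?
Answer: 40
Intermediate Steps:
C = 4 (C = 3*(-1/3) - 5*(-1) = -1 + 5 = 4)
V(S, X) = 2 (V(S, X) = 6 - 1*4 = 6 - 4 = 2)
42 - V(-1, -7) = 42 - 1*2 = 42 - 2 = 40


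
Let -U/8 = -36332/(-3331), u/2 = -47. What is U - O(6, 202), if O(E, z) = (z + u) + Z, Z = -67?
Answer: -427227/3331 ≈ -128.26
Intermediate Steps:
u = -94 (u = 2*(-47) = -94)
O(E, z) = -161 + z (O(E, z) = (z - 94) - 67 = (-94 + z) - 67 = -161 + z)
U = -290656/3331 (U = -(-290656)/(-3331) = -(-290656)*(-1)/3331 = -8*36332/3331 = -290656/3331 ≈ -87.258)
U - O(6, 202) = -290656/3331 - (-161 + 202) = -290656/3331 - 1*41 = -290656/3331 - 41 = -427227/3331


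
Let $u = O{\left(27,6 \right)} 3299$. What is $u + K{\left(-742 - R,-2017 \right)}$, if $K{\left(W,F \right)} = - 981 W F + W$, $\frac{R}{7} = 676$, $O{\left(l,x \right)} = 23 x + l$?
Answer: $-10830739037$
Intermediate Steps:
$O{\left(l,x \right)} = l + 23 x$
$R = 4732$ ($R = 7 \cdot 676 = 4732$)
$K{\left(W,F \right)} = W - 981 F W$ ($K{\left(W,F \right)} = - 981 F W + W = W - 981 F W$)
$u = 544335$ ($u = \left(27 + 23 \cdot 6\right) 3299 = \left(27 + 138\right) 3299 = 165 \cdot 3299 = 544335$)
$u + K{\left(-742 - R,-2017 \right)} = 544335 + \left(-742 - 4732\right) \left(1 - -1978677\right) = 544335 + \left(-742 - 4732\right) \left(1 + 1978677\right) = 544335 - 10831283372 = -10830739037$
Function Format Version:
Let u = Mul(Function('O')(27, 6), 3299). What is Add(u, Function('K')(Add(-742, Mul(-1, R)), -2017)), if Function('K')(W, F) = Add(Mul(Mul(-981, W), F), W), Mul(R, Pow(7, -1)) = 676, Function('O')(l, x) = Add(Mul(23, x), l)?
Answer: -10830739037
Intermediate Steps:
Function('O')(l, x) = Add(l, Mul(23, x))
R = 4732 (R = Mul(7, 676) = 4732)
Function('K')(W, F) = Add(W, Mul(-981, F, W)) (Function('K')(W, F) = Add(Mul(-981, F, W), W) = Add(W, Mul(-981, F, W)))
u = 544335 (u = Mul(Add(27, Mul(23, 6)), 3299) = Mul(Add(27, 138), 3299) = Mul(165, 3299) = 544335)
Add(u, Function('K')(Add(-742, Mul(-1, R)), -2017)) = Add(544335, Mul(Add(-742, Mul(-1, 4732)), Add(1, Mul(-981, -2017)))) = Add(544335, Mul(Add(-742, -4732), Add(1, 1978677))) = Add(544335, Mul(-5474, 1978678)) = Add(544335, -10831283372) = -10830739037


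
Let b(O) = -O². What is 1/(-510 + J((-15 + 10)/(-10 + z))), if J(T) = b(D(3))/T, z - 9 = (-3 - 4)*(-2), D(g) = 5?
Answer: -1/445 ≈ -0.0022472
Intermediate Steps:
z = 23 (z = 9 + (-3 - 4)*(-2) = 9 - 7*(-2) = 9 + 14 = 23)
J(T) = -25/T (J(T) = (-1*5²)/T = (-1*25)/T = -25/T)
1/(-510 + J((-15 + 10)/(-10 + z))) = 1/(-510 - 25*(-10 + 23)/(-15 + 10)) = 1/(-510 - 25/((-5/13))) = 1/(-510 - 25/((-5*1/13))) = 1/(-510 - 25/(-5/13)) = 1/(-510 - 25*(-13/5)) = 1/(-510 + 65) = 1/(-445) = -1/445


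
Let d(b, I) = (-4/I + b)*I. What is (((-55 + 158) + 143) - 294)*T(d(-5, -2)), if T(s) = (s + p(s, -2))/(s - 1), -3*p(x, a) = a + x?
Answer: -224/5 ≈ -44.800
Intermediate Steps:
p(x, a) = -a/3 - x/3 (p(x, a) = -(a + x)/3 = -a/3 - x/3)
d(b, I) = I*(b - 4/I) (d(b, I) = (b - 4/I)*I = I*(b - 4/I))
T(s) = (2/3 + 2*s/3)/(-1 + s) (T(s) = (s + (-1/3*(-2) - s/3))/(s - 1) = (s + (2/3 - s/3))/(-1 + s) = (2/3 + 2*s/3)/(-1 + s))
(((-55 + 158) + 143) - 294)*T(d(-5, -2)) = (((-55 + 158) + 143) - 294)*(2*(1 + (-4 - 2*(-5)))/(3*(-1 + (-4 - 2*(-5))))) = ((103 + 143) - 294)*(2*(1 + (-4 + 10))/(3*(-1 + (-4 + 10)))) = (246 - 294)*(2*(1 + 6)/(3*(-1 + 6))) = -32*7/5 = -48*14/15 = -224/5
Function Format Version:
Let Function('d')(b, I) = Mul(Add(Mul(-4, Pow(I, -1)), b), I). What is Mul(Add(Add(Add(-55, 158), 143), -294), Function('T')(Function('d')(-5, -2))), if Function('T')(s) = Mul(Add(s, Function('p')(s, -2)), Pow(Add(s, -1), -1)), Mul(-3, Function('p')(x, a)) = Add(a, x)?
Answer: Rational(-224, 5) ≈ -44.800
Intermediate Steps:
Function('p')(x, a) = Add(Mul(Rational(-1, 3), a), Mul(Rational(-1, 3), x)) (Function('p')(x, a) = Mul(Rational(-1, 3), Add(a, x)) = Add(Mul(Rational(-1, 3), a), Mul(Rational(-1, 3), x)))
Function('d')(b, I) = Mul(I, Add(b, Mul(-4, Pow(I, -1)))) (Function('d')(b, I) = Mul(Add(b, Mul(-4, Pow(I, -1))), I) = Mul(I, Add(b, Mul(-4, Pow(I, -1)))))
Function('T')(s) = Mul(Pow(Add(-1, s), -1), Add(Rational(2, 3), Mul(Rational(2, 3), s))) (Function('T')(s) = Mul(Add(s, Add(Mul(Rational(-1, 3), -2), Mul(Rational(-1, 3), s))), Pow(Add(s, -1), -1)) = Mul(Add(s, Add(Rational(2, 3), Mul(Rational(-1, 3), s))), Pow(Add(-1, s), -1)) = Mul(Add(Rational(2, 3), Mul(Rational(2, 3), s)), Pow(Add(-1, s), -1)) = Mul(Pow(Add(-1, s), -1), Add(Rational(2, 3), Mul(Rational(2, 3), s))))
Mul(Add(Add(Add(-55, 158), 143), -294), Function('T')(Function('d')(-5, -2))) = Mul(Add(Add(Add(-55, 158), 143), -294), Mul(Rational(2, 3), Pow(Add(-1, Add(-4, Mul(-2, -5))), -1), Add(1, Add(-4, Mul(-2, -5))))) = Mul(Add(Add(103, 143), -294), Mul(Rational(2, 3), Pow(Add(-1, Add(-4, 10)), -1), Add(1, Add(-4, 10)))) = Mul(Add(246, -294), Mul(Rational(2, 3), Pow(Add(-1, 6), -1), Add(1, 6))) = Mul(-48, Mul(Rational(2, 3), Pow(5, -1), 7)) = Mul(-48, Mul(Rational(2, 3), Rational(1, 5), 7)) = Mul(-48, Rational(14, 15)) = Rational(-224, 5)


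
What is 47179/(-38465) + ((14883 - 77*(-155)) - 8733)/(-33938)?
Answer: -2296800427/1305425170 ≈ -1.7594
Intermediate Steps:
47179/(-38465) + ((14883 - 77*(-155)) - 8733)/(-33938) = 47179*(-1/38465) + ((14883 + 11935) - 8733)*(-1/33938) = -47179/38465 + (26818 - 8733)*(-1/33938) = -47179/38465 + 18085*(-1/33938) = -47179/38465 - 18085/33938 = -2296800427/1305425170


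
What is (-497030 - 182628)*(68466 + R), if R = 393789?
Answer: -314175308790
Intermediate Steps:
(-497030 - 182628)*(68466 + R) = (-497030 - 182628)*(68466 + 393789) = -679658*462255 = -314175308790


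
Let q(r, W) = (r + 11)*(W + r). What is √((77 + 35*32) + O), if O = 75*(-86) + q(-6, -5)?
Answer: 2*I*√1327 ≈ 72.856*I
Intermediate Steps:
q(r, W) = (11 + r)*(W + r)
O = -6505 (O = 75*(-86) + ((-6)² + 11*(-5) + 11*(-6) - 5*(-6)) = -6450 + (36 - 55 - 66 + 30) = -6450 - 55 = -6505)
√((77 + 35*32) + O) = √((77 + 35*32) - 6505) = √((77 + 1120) - 6505) = √(1197 - 6505) = √(-5308) = 2*I*√1327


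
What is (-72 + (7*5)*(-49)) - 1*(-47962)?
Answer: 46175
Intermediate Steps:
(-72 + (7*5)*(-49)) - 1*(-47962) = (-72 + 35*(-49)) + 47962 = (-72 - 1715) + 47962 = -1787 + 47962 = 46175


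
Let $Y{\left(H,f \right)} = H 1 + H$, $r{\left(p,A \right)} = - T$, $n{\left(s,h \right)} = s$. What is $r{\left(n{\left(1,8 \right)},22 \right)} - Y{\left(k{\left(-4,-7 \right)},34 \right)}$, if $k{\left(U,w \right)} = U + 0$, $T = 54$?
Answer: $-46$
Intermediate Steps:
$k{\left(U,w \right)} = U$
$r{\left(p,A \right)} = -54$ ($r{\left(p,A \right)} = \left(-1\right) 54 = -54$)
$Y{\left(H,f \right)} = 2 H$ ($Y{\left(H,f \right)} = H + H = 2 H$)
$r{\left(n{\left(1,8 \right)},22 \right)} - Y{\left(k{\left(-4,-7 \right)},34 \right)} = -54 - 2 \left(-4\right) = -54 - -8 = -54 + 8 = -46$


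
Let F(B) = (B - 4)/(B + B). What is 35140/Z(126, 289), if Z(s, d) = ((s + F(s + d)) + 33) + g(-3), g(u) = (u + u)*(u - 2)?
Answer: 29166200/157281 ≈ 185.44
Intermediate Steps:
g(u) = 2*u*(-2 + u) (g(u) = (2*u)*(-2 + u) = 2*u*(-2 + u))
F(B) = (-4 + B)/(2*B) (F(B) = (-4 + B)/((2*B)) = (-4 + B)*(1/(2*B)) = (-4 + B)/(2*B))
Z(s, d) = 63 + s + (-4 + d + s)/(2*(d + s)) (Z(s, d) = ((s + (-4 + (s + d))/(2*(s + d))) + 33) + 2*(-3)*(-2 - 3) = ((s + (-4 + (d + s))/(2*(d + s))) + 33) + 2*(-3)*(-5) = ((s + (-4 + d + s)/(2*(d + s))) + 33) + 30 = (33 + s + (-4 + d + s)/(2*(d + s))) + 30 = 63 + s + (-4 + d + s)/(2*(d + s)))
35140/Z(126, 289) = 35140/(((-2 + (1/2)*289 + (1/2)*126 + (63 + 126)*(289 + 126))/(289 + 126))) = 35140/(((-2 + 289/2 + 63 + 189*415)/415)) = 35140/(((-2 + 289/2 + 63 + 78435)/415)) = 35140/(((1/415)*(157281/2))) = 35140/(157281/830) = 35140*(830/157281) = 29166200/157281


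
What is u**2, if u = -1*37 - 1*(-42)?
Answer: 25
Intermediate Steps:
u = 5 (u = -37 + 42 = 5)
u**2 = 5**2 = 25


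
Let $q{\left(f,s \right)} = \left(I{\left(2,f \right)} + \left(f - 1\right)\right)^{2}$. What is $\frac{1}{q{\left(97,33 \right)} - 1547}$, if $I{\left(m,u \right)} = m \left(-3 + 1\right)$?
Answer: $\frac{1}{6917} \approx 0.00014457$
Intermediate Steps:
$I{\left(m,u \right)} = - 2 m$ ($I{\left(m,u \right)} = m \left(-2\right) = - 2 m$)
$q{\left(f,s \right)} = \left(-5 + f\right)^{2}$ ($q{\left(f,s \right)} = \left(\left(-2\right) 2 + \left(f - 1\right)\right)^{2} = \left(-4 + \left(-1 + f\right)\right)^{2} = \left(-5 + f\right)^{2}$)
$\frac{1}{q{\left(97,33 \right)} - 1547} = \frac{1}{\left(-5 + 97\right)^{2} - 1547} = \frac{1}{92^{2} - 1547} = \frac{1}{8464 - 1547} = \frac{1}{6917}$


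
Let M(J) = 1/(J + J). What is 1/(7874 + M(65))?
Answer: 130/1023621 ≈ 0.00012700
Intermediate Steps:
M(J) = 1/(2*J)
1/(7874 + M(65)) = 1/(7874 + (½)/65) = 1/(7874 + (½)*(1/65)) = 1/(7874 + 1/130) = 1/(1023621/130) = 130/1023621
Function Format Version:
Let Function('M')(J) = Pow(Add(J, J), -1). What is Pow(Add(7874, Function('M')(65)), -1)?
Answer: Rational(130, 1023621) ≈ 0.00012700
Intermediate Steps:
Function('M')(J) = Mul(Rational(1, 2), Pow(J, -1)) (Function('M')(J) = Pow(Mul(2, J), -1) = Mul(Rational(1, 2), Pow(J, -1)))
Pow(Add(7874, Function('M')(65)), -1) = Pow(Add(7874, Mul(Rational(1, 2), Pow(65, -1))), -1) = Pow(Add(7874, Mul(Rational(1, 2), Rational(1, 65))), -1) = Pow(Add(7874, Rational(1, 130)), -1) = Pow(Rational(1023621, 130), -1) = Rational(130, 1023621)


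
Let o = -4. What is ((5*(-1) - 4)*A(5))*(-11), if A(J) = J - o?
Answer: 891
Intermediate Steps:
A(J) = 4 + J (A(J) = J - 1*(-4) = J + 4 = 4 + J)
((5*(-1) - 4)*A(5))*(-11) = ((5*(-1) - 4)*(4 + 5))*(-11) = ((-5 - 4)*9)*(-11) = -9*9*(-11) = -81*(-11) = 891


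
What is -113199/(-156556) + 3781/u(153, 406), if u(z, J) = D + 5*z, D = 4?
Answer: 678988267/120391564 ≈ 5.6398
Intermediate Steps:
u(z, J) = 4 + 5*z
-113199/(-156556) + 3781/u(153, 406) = -113199/(-156556) + 3781/(4 + 5*153) = -113199*(-1/156556) + 3781/(4 + 765) = 113199/156556 + 3781/769 = 678988267/120391564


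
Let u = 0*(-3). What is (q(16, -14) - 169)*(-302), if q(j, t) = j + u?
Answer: 46206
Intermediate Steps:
u = 0
q(j, t) = j (q(j, t) = j + 0 = j)
(q(16, -14) - 169)*(-302) = (16 - 169)*(-302) = -153*(-302) = 46206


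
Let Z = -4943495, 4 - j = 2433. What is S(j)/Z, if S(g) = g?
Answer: 2429/4943495 ≈ 0.00049135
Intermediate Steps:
j = -2429 (j = 4 - 1*2433 = 4 - 2433 = -2429)
S(j)/Z = -2429/(-4943495) = -2429*(-1/4943495) = 2429/4943495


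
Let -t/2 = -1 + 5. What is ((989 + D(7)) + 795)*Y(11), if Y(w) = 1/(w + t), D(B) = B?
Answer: 597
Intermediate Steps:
t = -8 (t = -2*(-1 + 5) = -2*4 = -8)
Y(w) = 1/(-8 + w) (Y(w) = 1/(w - 8) = 1/(-8 + w))
((989 + D(7)) + 795)*Y(11) = ((989 + 7) + 795)/(-8 + 11) = (996 + 795)/3 = 1791*(1/3) = 597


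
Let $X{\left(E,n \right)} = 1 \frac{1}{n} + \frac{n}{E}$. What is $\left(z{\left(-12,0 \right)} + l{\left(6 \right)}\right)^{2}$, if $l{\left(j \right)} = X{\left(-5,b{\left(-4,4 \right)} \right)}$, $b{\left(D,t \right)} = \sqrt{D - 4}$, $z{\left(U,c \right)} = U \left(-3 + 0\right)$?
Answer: $\frac{259031}{200} - \frac{234 i \sqrt{2}}{5} \approx 1295.2 - 66.185 i$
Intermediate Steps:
$z{\left(U,c \right)} = - 3 U$ ($z{\left(U,c \right)} = U \left(-3\right) = - 3 U$)
$b{\left(D,t \right)} = \sqrt{-4 + D}$
$X{\left(E,n \right)} = \frac{1}{n} + \frac{n}{E}$
$l{\left(j \right)} = - \frac{13 i \sqrt{2}}{20}$ ($l{\left(j \right)} = \frac{1}{\sqrt{-4 - 4}} + \frac{\sqrt{-4 - 4}}{-5} = \frac{1}{\sqrt{-8}} + \sqrt{-8} \left(- \frac{1}{5}\right) = \frac{1}{2 i \sqrt{2}} + 2 i \sqrt{2} \left(- \frac{1}{5}\right) = - \frac{i \sqrt{2}}{4} - \frac{2 i \sqrt{2}}{5} = - \frac{13 i \sqrt{2}}{20}$)
$\left(z{\left(-12,0 \right)} + l{\left(6 \right)}\right)^{2} = \left(\left(-3\right) \left(-12\right) - \frac{13 i \sqrt{2}}{20}\right)^{2} = \left(36 - \frac{13 i \sqrt{2}}{20}\right)^{2}$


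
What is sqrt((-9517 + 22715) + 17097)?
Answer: sqrt(30295) ≈ 174.05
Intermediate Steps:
sqrt((-9517 + 22715) + 17097) = sqrt(13198 + 17097) = sqrt(30295)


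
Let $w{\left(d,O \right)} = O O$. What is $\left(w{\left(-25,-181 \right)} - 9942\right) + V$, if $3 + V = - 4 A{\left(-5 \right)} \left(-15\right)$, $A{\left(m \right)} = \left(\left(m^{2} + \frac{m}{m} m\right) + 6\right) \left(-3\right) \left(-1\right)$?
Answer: $27496$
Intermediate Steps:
$A{\left(m \right)} = 18 + 3 m + 3 m^{2}$ ($A{\left(m \right)} = \left(\left(m^{2} + 1 m\right) + 6\right) \left(-3\right) \left(-1\right) = \left(\left(m^{2} + m\right) + 6\right) \left(-3\right) \left(-1\right) = \left(\left(m + m^{2}\right) + 6\right) \left(-3\right) \left(-1\right) = \left(6 + m + m^{2}\right) \left(-3\right) \left(-1\right) = \left(-18 - 3 m - 3 m^{2}\right) \left(-1\right) = 18 + 3 m + 3 m^{2}$)
$w{\left(d,O \right)} = O^{2}$
$V = 4677$ ($V = -3 + - 4 \left(18 + 3 \left(-5\right) + 3 \left(-5\right)^{2}\right) \left(-15\right) = -3 + - 4 \left(18 - 15 + 3 \cdot 25\right) \left(-15\right) = -3 + - 4 \left(18 - 15 + 75\right) \left(-15\right) = -3 + \left(-4\right) 78 \left(-15\right) = -3 - -4680 = -3 + 4680 = 4677$)
$\left(w{\left(-25,-181 \right)} - 9942\right) + V = \left(\left(-181\right)^{2} - 9942\right) + 4677 = \left(32761 - 9942\right) + 4677 = 22819 + 4677 = 27496$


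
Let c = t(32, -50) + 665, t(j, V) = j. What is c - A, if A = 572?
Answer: 125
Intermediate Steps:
c = 697 (c = 32 + 665 = 697)
c - A = 697 - 1*572 = 697 - 572 = 125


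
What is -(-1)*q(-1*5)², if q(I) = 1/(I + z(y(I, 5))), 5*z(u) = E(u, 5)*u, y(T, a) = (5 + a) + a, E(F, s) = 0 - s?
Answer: 1/400 ≈ 0.0025000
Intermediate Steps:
E(F, s) = -s
y(T, a) = 5 + 2*a
z(u) = -u (z(u) = ((-1*5)*u)/5 = (-5*u)/5 = -u)
q(I) = 1/(-15 + I) (q(I) = 1/(I - (5 + 2*5)) = 1/(I - (5 + 10)) = 1/(I - 1*15) = 1/(I - 15) = 1/(-15 + I))
-(-1)*q(-1*5)² = -(-1)*(1/(-15 - 1*5))² = -(-1)*(1/(-15 - 5))² = -(-1)*(1/(-20))² = -(-1)*(-1/20)² = -(-1)/400 = -1*(-1/400) = 1/400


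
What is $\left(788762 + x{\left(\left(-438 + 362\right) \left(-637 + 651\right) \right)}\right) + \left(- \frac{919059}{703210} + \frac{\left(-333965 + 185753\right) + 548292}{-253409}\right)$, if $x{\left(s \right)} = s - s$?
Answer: $\frac{140556671363323249}{178199742890} \approx 7.8876 \cdot 10^{5}$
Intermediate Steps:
$x{\left(s \right)} = 0$
$\left(788762 + x{\left(\left(-438 + 362\right) \left(-637 + 651\right) \right)}\right) + \left(- \frac{919059}{703210} + \frac{\left(-333965 + 185753\right) + 548292}{-253409}\right) = \left(788762 + 0\right) + \left(- \frac{919059}{703210} + \frac{\left(-333965 + 185753\right) + 548292}{-253409}\right) = 788762 + \left(\left(-919059\right) \frac{1}{703210} + \left(-148212 + 548292\right) \left(- \frac{1}{253409}\right)\right) = 788762 + \left(- \frac{919059}{703210} + 400080 \left(- \frac{1}{253409}\right)\right) = 788762 - \frac{514238078931}{178199742890} = \frac{140556671363323249}{178199742890}$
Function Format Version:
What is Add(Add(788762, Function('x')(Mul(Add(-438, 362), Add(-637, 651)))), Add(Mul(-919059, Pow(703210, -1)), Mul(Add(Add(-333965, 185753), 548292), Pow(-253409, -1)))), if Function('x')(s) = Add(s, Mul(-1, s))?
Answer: Rational(140556671363323249, 178199742890) ≈ 7.8876e+5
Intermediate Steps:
Function('x')(s) = 0
Add(Add(788762, Function('x')(Mul(Add(-438, 362), Add(-637, 651)))), Add(Mul(-919059, Pow(703210, -1)), Mul(Add(Add(-333965, 185753), 548292), Pow(-253409, -1)))) = Add(Add(788762, 0), Add(Mul(-919059, Pow(703210, -1)), Mul(Add(Add(-333965, 185753), 548292), Pow(-253409, -1)))) = Add(788762, Add(Mul(-919059, Rational(1, 703210)), Mul(Add(-148212, 548292), Rational(-1, 253409)))) = Add(788762, Add(Rational(-919059, 703210), Mul(400080, Rational(-1, 253409)))) = Add(788762, Add(Rational(-919059, 703210), Rational(-400080, 253409))) = Add(788762, Rational(-514238078931, 178199742890)) = Rational(140556671363323249, 178199742890)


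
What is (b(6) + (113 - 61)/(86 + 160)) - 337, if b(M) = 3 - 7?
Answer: -41917/123 ≈ -340.79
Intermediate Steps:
b(M) = -4
(b(6) + (113 - 61)/(86 + 160)) - 337 = (-4 + (113 - 61)/(86 + 160)) - 337 = (-4 + 52/246) - 337 = (-4 + 52*(1/246)) - 337 = (-4 + 26/123) - 337 = -466/123 - 337 = -41917/123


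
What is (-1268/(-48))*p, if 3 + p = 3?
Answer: 0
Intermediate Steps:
p = 0 (p = -3 + 3 = 0)
(-1268/(-48))*p = -1268/(-48)*0 = -1268*(-1/48)*0 = (317/12)*0 = 0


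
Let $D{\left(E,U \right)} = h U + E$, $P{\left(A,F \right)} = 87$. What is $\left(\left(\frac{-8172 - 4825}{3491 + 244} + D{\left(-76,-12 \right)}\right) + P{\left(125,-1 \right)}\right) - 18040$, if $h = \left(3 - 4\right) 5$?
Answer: $- \frac{67127212}{3735} \approx -17972.0$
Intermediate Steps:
$h = -5$ ($h = \left(3 - 4\right) 5 = \left(-1\right) 5 = -5$)
$D{\left(E,U \right)} = E - 5 U$ ($D{\left(E,U \right)} = - 5 U + E = E - 5 U$)
$\left(\left(\frac{-8172 - 4825}{3491 + 244} + D{\left(-76,-12 \right)}\right) + P{\left(125,-1 \right)}\right) - 18040 = \left(\left(\frac{-8172 - 4825}{3491 + 244} - 16\right) + 87\right) - 18040 = \left(\left(- \frac{12997}{3735} + \left(-76 + 60\right)\right) + 87\right) - 18040 = \left(\left(\left(-12997\right) \frac{1}{3735} - 16\right) + 87\right) - 18040 = \left(\left(- \frac{12997}{3735} - 16\right) + 87\right) - 18040 = \left(- \frac{72757}{3735} + 87\right) - 18040 = \frac{252188}{3735} - 18040 = - \frac{67127212}{3735}$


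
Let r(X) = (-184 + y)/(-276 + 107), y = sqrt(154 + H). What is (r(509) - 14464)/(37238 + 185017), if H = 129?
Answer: -814744/12520365 - sqrt(283)/37561095 ≈ -0.065074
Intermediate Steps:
y = sqrt(283) (y = sqrt(154 + 129) = sqrt(283) ≈ 16.823)
r(X) = 184/169 - sqrt(283)/169 (r(X) = (-184 + sqrt(283))/(-276 + 107) = (-184 + sqrt(283))/(-169) = (-184 + sqrt(283))*(-1/169) = 184/169 - sqrt(283)/169)
(r(509) - 14464)/(37238 + 185017) = ((184/169 - sqrt(283)/169) - 14464)/(37238 + 185017) = (-2444232/169 - sqrt(283)/169)/222255 = (-2444232/169 - sqrt(283)/169)*(1/222255) = -814744/12520365 - sqrt(283)/37561095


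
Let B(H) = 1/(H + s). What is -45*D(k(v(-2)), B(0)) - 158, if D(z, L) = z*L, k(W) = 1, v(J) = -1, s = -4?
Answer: -587/4 ≈ -146.75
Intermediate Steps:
B(H) = 1/(-4 + H) (B(H) = 1/(H - 4) = 1/(-4 + H))
D(z, L) = L*z
-45*D(k(v(-2)), B(0)) - 158 = -45/(-4 + 0) - 158 = -45/(-4) - 158 = -(-45)/4 - 158 = -45*(-1/4) - 158 = 45/4 - 158 = -587/4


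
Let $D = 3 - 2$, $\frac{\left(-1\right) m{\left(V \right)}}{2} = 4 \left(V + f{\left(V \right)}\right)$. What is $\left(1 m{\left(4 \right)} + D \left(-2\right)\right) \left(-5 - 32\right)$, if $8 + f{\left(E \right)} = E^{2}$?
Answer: $3626$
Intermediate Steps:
$f{\left(E \right)} = -8 + E^{2}$
$m{\left(V \right)} = 64 - 8 V - 8 V^{2}$ ($m{\left(V \right)} = - 2 \cdot 4 \left(V + \left(-8 + V^{2}\right)\right) = - 2 \cdot 4 \left(-8 + V + V^{2}\right) = - 2 \left(-32 + 4 V + 4 V^{2}\right) = 64 - 8 V - 8 V^{2}$)
$D = 1$
$\left(1 m{\left(4 \right)} + D \left(-2\right)\right) \left(-5 - 32\right) = \left(1 \left(64 - 32 - 8 \cdot 4^{2}\right) + 1 \left(-2\right)\right) \left(-5 - 32\right) = \left(1 \left(64 - 32 - 128\right) - 2\right) \left(-37\right) = \left(1 \left(-96\right) - 2\right) \left(-37\right) = \left(-96 - 2\right) \left(-37\right) = \left(-98\right) \left(-37\right) = 3626$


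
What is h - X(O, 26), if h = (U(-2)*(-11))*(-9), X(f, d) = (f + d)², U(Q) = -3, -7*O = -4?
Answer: -49149/49 ≈ -1003.0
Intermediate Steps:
O = 4/7 (O = -⅐*(-4) = 4/7 ≈ 0.57143)
X(f, d) = (d + f)²
h = -297 (h = -3*(-11)*(-9) = 33*(-9) = -297)
h - X(O, 26) = -297 - (26 + 4/7)² = -297 - (186/7)² = -297 - 1*34596/49 = -297 - 34596/49 = -49149/49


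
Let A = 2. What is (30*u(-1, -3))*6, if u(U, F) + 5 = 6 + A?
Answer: 540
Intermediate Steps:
u(U, F) = 3 (u(U, F) = -5 + (6 + 2) = -5 + 8 = 3)
(30*u(-1, -3))*6 = (30*3)*6 = 90*6 = 540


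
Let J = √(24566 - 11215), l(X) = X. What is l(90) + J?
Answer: 90 + 13*√79 ≈ 205.55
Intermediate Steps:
J = 13*√79 (J = √13351 = 13*√79 ≈ 115.55)
l(90) + J = 90 + 13*√79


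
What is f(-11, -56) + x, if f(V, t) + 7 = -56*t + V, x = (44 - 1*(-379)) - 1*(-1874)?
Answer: 5415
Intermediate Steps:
x = 2297 (x = (44 + 379) + 1874 = 423 + 1874 = 2297)
f(V, t) = -7 + V - 56*t (f(V, t) = -7 + (-56*t + V) = -7 + (V - 56*t) = -7 + V - 56*t)
f(-11, -56) + x = (-7 - 11 - 56*(-56)) + 2297 = (-7 - 11 + 3136) + 2297 = 3118 + 2297 = 5415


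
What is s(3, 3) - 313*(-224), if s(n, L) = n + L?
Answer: 70118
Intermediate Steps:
s(n, L) = L + n
s(3, 3) - 313*(-224) = (3 + 3) - 313*(-224) = 6 + 70112 = 70118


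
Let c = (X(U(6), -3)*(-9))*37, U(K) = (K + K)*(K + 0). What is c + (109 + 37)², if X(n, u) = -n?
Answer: 45292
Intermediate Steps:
U(K) = 2*K² (U(K) = (2*K)*K = 2*K²)
c = 23976 (c = (-2*6²*(-9))*37 = (-2*36*(-9))*37 = (-1*72*(-9))*37 = -72*(-9)*37 = 648*37 = 23976)
c + (109 + 37)² = 23976 + (109 + 37)² = 23976 + 146² = 23976 + 21316 = 45292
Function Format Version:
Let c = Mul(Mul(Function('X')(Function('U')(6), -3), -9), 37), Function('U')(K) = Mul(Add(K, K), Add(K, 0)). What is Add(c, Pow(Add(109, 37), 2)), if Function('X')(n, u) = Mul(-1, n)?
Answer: 45292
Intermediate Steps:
Function('U')(K) = Mul(2, Pow(K, 2)) (Function('U')(K) = Mul(Mul(2, K), K) = Mul(2, Pow(K, 2)))
c = 23976 (c = Mul(Mul(Mul(-1, Mul(2, Pow(6, 2))), -9), 37) = Mul(Mul(Mul(-1, Mul(2, 36)), -9), 37) = Mul(Mul(Mul(-1, 72), -9), 37) = Mul(Mul(-72, -9), 37) = Mul(648, 37) = 23976)
Add(c, Pow(Add(109, 37), 2)) = Add(23976, Pow(Add(109, 37), 2)) = Add(23976, Pow(146, 2)) = Add(23976, 21316) = 45292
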